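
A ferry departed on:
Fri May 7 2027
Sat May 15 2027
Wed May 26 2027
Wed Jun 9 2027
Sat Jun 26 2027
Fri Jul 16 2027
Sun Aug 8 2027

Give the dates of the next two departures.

Intervals are 8, 11, 14, 17, 20, 23 days — an arithmetic progression with common difference 3.
Next gap: 26 days. Sun Aug 8 2027 + 26 days = Fri Sep 3 2027.
Next gap: 29 days. Fri Sep 3 2027 + 29 days = Sat Oct 2 2027.

Fri Sep 3 2027, Sat Oct 2 2027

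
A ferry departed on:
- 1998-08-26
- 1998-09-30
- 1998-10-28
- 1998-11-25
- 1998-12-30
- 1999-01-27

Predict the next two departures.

1999-02-24, 1999-03-31

These are Wednesdays with 35, 28, 28, 35, 28-day gaps.
Each is the final Wednesday of its month — 1998-09-30 is past the 28th, so '4th Wednesday' doesn't fit.
Last Wednesday of February 1999: 1999-02-24.
March 1999 ends with Wednesday 1999-03-31.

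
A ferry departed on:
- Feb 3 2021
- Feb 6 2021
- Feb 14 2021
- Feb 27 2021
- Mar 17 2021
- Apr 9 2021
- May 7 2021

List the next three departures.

Jun 9 2021, Jul 17 2021, Aug 29 2021

Intervals are 3, 8, 13, 18, 23, 28 days — an arithmetic progression with common difference 5.
Next gap: 33 days. May 7 2021 + 33 days = Jun 9 2021.
Next gap: 38 days. Jun 9 2021 + 38 days = Jul 17 2021.
Next gap: 43 days. Jul 17 2021 + 43 days = Aug 29 2021.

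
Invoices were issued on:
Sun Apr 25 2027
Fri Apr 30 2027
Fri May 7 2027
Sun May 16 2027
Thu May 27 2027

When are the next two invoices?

Wed Jun 9 2027, Thu Jun 24 2027

The spacing grows by 2 each time: 5, 7, 9, 11 days.
Next gap: 13 days. Thu May 27 2027 + 13 days = Wed Jun 9 2027.
Next gap: 15 days. Wed Jun 9 2027 + 15 days = Thu Jun 24 2027.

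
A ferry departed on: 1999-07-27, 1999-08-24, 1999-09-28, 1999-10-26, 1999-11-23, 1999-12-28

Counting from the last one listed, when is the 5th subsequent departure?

2000-05-23

All dates are Tuesdays, 28, 35, 28, 28, 35 days apart.
Specifically, the 4th Tuesday of each month.
January 2000 — 4th Tuesday is 2000-01-25.
4th Tuesday of February 2000: 2000-02-22.
March 2000 — 4th Tuesday is 2000-03-28.
4th Tuesday of April 2000: 2000-04-25.
May 2000 — 4th Tuesday is 2000-05-23.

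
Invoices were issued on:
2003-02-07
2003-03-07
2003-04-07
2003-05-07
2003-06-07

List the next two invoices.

Gaps: 28, 31, 30, 31 days — not constant. Every event is on the 7th of the month.
Pattern: the 7th of each month.
Next: July 2003 → 2003-07-07.
Next: August 2003 → 2003-08-07.

2003-07-07, 2003-08-07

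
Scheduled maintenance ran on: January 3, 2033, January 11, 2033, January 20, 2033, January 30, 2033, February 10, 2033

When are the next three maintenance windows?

February 22, 2033; March 7, 2033; March 21, 2033

Gaps: 8, 9, 10, 11 days — each gap is 1 larger than the previous one.
Next gap: 12 days. February 10, 2033 + 12 days = February 22, 2033.
Next gap: 13 days. February 22, 2033 + 13 days = March 7, 2033.
Next gap: 14 days. March 7, 2033 + 14 days = March 21, 2033.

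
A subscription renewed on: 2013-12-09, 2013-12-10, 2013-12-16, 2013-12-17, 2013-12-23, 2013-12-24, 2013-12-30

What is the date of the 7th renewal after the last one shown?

Gaps: 1, 6, 1, 6, 1, 6 days — not constant, but cyclic with period 2.
The events fall on every Monday and Tuesday.
The following Tuesday is 2013-12-31.
Next Monday: 2014-01-06.
Next Tuesday: 2014-01-07.
The following Monday is 2014-01-13.
The following Tuesday is 2014-01-14.
Next Monday: 2014-01-20.
Next Tuesday: 2014-01-21.

2014-01-21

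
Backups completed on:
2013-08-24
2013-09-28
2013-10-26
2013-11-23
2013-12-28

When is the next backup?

2014-01-25

These are Saturdays at 28- or 35-day spacing (35, 28, 28, 35).
The pattern: 4th Saturday of the month.
4th Saturday of January 2014: 2014-01-25.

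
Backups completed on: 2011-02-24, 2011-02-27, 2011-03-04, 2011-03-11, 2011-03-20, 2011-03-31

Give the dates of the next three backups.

Gaps: 3, 5, 7, 9, 11 days — each gap is 2 larger than the previous one.
Next gap: 13 days. 2011-03-31 + 13 days = 2011-04-13.
Next gap: 15 days. 2011-04-13 + 15 days = 2011-04-28.
Next gap: 17 days. 2011-04-28 + 17 days = 2011-05-15.

2011-04-13, 2011-04-28, 2011-05-15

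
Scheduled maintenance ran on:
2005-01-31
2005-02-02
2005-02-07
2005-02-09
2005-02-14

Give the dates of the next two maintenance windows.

The gap pattern 2, 5, 2, 5 repeats every 2 events.
These are the Mondays and Wednesdays of each week.
Next Wednesday: 2005-02-16.
The following Monday is 2005-02-21.

2005-02-16, 2005-02-21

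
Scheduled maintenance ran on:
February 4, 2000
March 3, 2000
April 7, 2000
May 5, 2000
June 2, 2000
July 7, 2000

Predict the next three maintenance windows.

These are Fridays at 28- or 35-day spacing (28, 35, 28, 28, 35).
The pattern: 1st Friday of the month.
August 2000 — 1st Friday is August 4, 2000.
1st Friday of September 2000: September 1, 2000.
October 2000 — 1st Friday is October 6, 2000.

August 4, 2000; September 1, 2000; October 6, 2000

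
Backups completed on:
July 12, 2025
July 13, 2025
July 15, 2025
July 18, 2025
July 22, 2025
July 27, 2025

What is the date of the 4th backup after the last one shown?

August 26, 2025

The spacing grows by 1 each time: 1, 2, 3, 4, 5 days.
Next gap: 6 days. July 27, 2025 + 6 days = August 2, 2025.
Next gap: 7 days. August 2, 2025 + 7 days = August 9, 2025.
Next gap: 8 days. August 9, 2025 + 8 days = August 17, 2025.
Next gap: 9 days. August 17, 2025 + 9 days = August 26, 2025.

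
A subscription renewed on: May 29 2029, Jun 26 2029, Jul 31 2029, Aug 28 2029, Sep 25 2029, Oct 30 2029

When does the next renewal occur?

Nov 27 2029

These are Tuesdays with 28, 35, 28, 28, 35-day gaps.
Each is the final Tuesday of its month — May 29 2029 is past the 28th, so '4th Tuesday' doesn't fit.
November 2029 ends with Tuesday Nov 27 2029.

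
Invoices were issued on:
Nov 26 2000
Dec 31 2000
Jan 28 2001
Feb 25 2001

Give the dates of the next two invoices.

All Sundays; the gaps (35, 28, 28) vary with month length.
This is the last Sunday of each month.
Last Sunday of March 2001: Mar 25 2001.
Last Sunday of April 2001: Apr 29 2001.

Mar 25 2001, Apr 29 2001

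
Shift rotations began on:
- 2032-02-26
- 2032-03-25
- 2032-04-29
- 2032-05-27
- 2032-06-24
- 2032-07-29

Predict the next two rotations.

Every date is a Thursday; gaps 28, 35, 28, 28, 35 days.
Each is the last Thursday of its month (at least one falls on the 29th or later, ruling out '4th Thursday').
August 2032 ends with Thursday 2032-08-26.
September 2032 ends with Thursday 2032-09-30.

2032-08-26, 2032-09-30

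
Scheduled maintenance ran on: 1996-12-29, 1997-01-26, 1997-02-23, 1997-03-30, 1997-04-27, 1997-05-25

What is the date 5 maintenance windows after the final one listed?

1997-10-26

Every date is a Sunday; gaps 28, 28, 35, 28, 28 days.
Each is the last Sunday of its month (at least one falls on the 29th or later, ruling out '4th Sunday').
June 1997 ends with Sunday 1997-06-29.
July 1997 ends with Sunday 1997-07-27.
August 1997 ends with Sunday 1997-08-31.
Last Sunday of September 1997: 1997-09-28.
October 1997 ends with Sunday 1997-10-26.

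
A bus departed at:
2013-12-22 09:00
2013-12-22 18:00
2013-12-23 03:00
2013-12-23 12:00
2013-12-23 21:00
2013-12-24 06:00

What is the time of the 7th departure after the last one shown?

The interval is a steady 9 hours (9, 9, 9, 9, 9).
2013-12-24 06:00 + 9 h = 2013-12-24 15:00.
2013-12-24 15:00 + 9 h = 2013-12-25 00:00.
2013-12-25 00:00 + 9 h = 2013-12-25 09:00.
2013-12-25 09:00 + 9 h = 2013-12-25 18:00.
2013-12-25 18:00 + 9 h = 2013-12-26 03:00.
2013-12-26 03:00 + 9 h = 2013-12-26 12:00.
2013-12-26 12:00 + 9 h = 2013-12-26 21:00.

2013-12-26 21:00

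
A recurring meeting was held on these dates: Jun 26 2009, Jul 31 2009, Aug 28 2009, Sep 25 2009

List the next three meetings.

Oct 30 2009, Nov 27 2009, Dec 25 2009

Every date is a Friday; gaps 35, 28, 28 days.
Each is the last Friday of its month (at least one falls on the 29th or later, ruling out '4th Friday').
October 2009 ends with Friday Oct 30 2009.
November 2009 ends with Friday Nov 27 2009.
December 2009 ends with Friday Dec 25 2009.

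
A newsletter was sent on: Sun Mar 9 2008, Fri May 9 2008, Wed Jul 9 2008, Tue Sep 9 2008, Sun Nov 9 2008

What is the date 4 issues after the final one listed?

Each date is the 9th; the gaps (61, 61, 62, 61) track the month lengths.
The rule is the 9th of every 2 months.
January 2009: Fri Jan 9 2009.
March 2009: Mon Mar 9 2009.
May 2009: Sat May 9 2009.
Next: July 2009 → Thu Jul 9 2009.

Thu Jul 9 2009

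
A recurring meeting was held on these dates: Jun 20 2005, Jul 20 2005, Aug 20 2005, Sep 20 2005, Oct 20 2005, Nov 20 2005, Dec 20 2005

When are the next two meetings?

Jan 20 2006, Feb 20 2006

Gaps: 30, 31, 31, 30, 31, 30 days — not constant. Every event is on the 20th of the month.
Pattern: the 20th of each month.
January 2006: Jan 20 2006.
February 2006: Feb 20 2006.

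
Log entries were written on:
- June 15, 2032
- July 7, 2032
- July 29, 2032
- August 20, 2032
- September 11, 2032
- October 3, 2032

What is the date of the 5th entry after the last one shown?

Gaps between consecutive events: 22, 22, 22, 22, 22 days — a constant 22-day interval.
October 3, 2032 + 22 days = October 25, 2032.
October 25, 2032 + 22 days = November 16, 2032.
November 16, 2032 + 22 days = December 8, 2032.
December 8, 2032 + 22 days = December 30, 2032.
December 30, 2032 + 22 days = January 21, 2033.

January 21, 2033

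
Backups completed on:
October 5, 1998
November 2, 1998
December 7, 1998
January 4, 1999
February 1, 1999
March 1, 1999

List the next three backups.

All dates are Mondays, 28, 35, 28, 28, 28 days apart.
Specifically, the 1st Monday of each month.
April 1999 — 1st Monday is April 5, 1999.
1st Monday of May 1999: May 3, 1999.
1st Monday of June 1999: June 7, 1999.

April 5, 1999; May 3, 1999; June 7, 1999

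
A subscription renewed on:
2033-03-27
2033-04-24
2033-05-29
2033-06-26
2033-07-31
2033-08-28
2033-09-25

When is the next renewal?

These are Sundays with 28, 35, 28, 35, 28, 28-day gaps.
Each is the final Sunday of its month — 2033-05-29 is past the 28th, so '4th Sunday' doesn't fit.
Last Sunday of October 2033: 2033-10-30.

2033-10-30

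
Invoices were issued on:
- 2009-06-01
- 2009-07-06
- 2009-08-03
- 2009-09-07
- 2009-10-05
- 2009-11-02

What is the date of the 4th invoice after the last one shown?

2010-03-01

These are Mondays at 28- or 35-day spacing (35, 28, 35, 28, 28).
The pattern: 1st Monday of the month.
1st Monday of December 2009: 2009-12-07.
1st Monday of January 2010: 2010-01-04.
1st Monday of February 2010: 2010-02-01.
March 2010 — 1st Monday is 2010-03-01.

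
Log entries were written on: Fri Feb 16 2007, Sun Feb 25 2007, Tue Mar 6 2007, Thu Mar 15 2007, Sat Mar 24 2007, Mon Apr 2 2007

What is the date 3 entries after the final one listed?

Sun Apr 29 2007

Every event comes 9 days after the last (9, 9, 9, 9, 9).
Mon Apr 2 2007 + 9 days = Wed Apr 11 2007.
Wed Apr 11 2007 + 9 days = Fri Apr 20 2007.
Fri Apr 20 2007 + 9 days = Sun Apr 29 2007.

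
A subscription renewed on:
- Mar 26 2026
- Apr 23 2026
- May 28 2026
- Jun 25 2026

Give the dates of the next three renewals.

Jul 23 2026, Aug 27 2026, Sep 24 2026

These are Thursdays at 28- or 35-day spacing (28, 35, 28).
The pattern: 4th Thursday of the month.
4th Thursday of July 2026: Jul 23 2026.
August 2026 — 4th Thursday is Aug 27 2026.
4th Thursday of September 2026: Sep 24 2026.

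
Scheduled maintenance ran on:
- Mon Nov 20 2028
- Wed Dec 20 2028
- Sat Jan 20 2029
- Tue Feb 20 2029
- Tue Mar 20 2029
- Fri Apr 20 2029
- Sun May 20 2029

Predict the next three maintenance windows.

Wed Jun 20 2029, Fri Jul 20 2029, Mon Aug 20 2029

Each date is the 20th; the gaps (30, 31, 31, 28, 31, 30) track the month lengths.
The rule is the 20th of each month.
Next: June 2029 → Wed Jun 20 2029.
July 2029: Fri Jul 20 2029.
Next: August 2029 → Mon Aug 20 2029.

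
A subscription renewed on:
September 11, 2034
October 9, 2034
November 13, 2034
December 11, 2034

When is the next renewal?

January 8, 2035

Gaps: 28, 35, 28 days — a mix of 28 and 35. Every date is a Monday.
Each is the 2nd Monday of its month.
January 2035 — 2nd Monday is January 8, 2035.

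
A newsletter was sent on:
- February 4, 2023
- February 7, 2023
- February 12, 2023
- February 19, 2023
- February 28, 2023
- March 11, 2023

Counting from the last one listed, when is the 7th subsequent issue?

July 22, 2023

The spacing grows by 2 each time: 3, 5, 7, 9, 11 days.
Next gap: 13 days. March 11, 2023 + 13 days = March 24, 2023.
Next gap: 15 days. March 24, 2023 + 15 days = April 8, 2023.
Next gap: 17 days. April 8, 2023 + 17 days = April 25, 2023.
Next gap: 19 days. April 25, 2023 + 19 days = May 14, 2023.
Next gap: 21 days. May 14, 2023 + 21 days = June 4, 2023.
Next gap: 23 days. June 4, 2023 + 23 days = June 27, 2023.
Next gap: 25 days. June 27, 2023 + 25 days = July 22, 2023.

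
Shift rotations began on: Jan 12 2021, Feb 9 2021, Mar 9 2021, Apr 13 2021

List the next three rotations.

These are Tuesdays at 28- or 35-day spacing (28, 28, 35).
The pattern: 2nd Tuesday of the month.
May 2021 — 2nd Tuesday is May 11 2021.
June 2021 — 2nd Tuesday is Jun 8 2021.
July 2021 — 2nd Tuesday is Jul 13 2021.

May 11 2021, Jun 8 2021, Jul 13 2021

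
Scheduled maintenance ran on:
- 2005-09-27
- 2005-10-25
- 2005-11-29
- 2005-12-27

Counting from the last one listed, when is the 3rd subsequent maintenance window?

These are Tuesdays with 28, 35, 28-day gaps.
Each is the final Tuesday of its month — 2005-11-29 is past the 28th, so '4th Tuesday' doesn't fit.
January 2006 ends with Tuesday 2006-01-31.
Last Tuesday of February 2006: 2006-02-28.
March 2006 ends with Tuesday 2006-03-28.

2006-03-28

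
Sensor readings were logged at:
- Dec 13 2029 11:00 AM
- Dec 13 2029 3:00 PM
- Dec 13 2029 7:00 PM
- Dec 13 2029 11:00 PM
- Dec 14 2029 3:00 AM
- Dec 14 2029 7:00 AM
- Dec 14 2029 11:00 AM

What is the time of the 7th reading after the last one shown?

Spacing: 4, 4, 4, 4, 4, 4 h — constant 4 h.
Dec 14 2029 11:00 AM + 4 h = Dec 14 2029 3:00 PM.
Dec 14 2029 3:00 PM + 4 h = Dec 14 2029 7:00 PM.
Dec 14 2029 7:00 PM + 4 h = Dec 14 2029 11:00 PM.
Dec 14 2029 11:00 PM + 4 h = Dec 15 2029 3:00 AM.
Dec 15 2029 3:00 AM + 4 h = Dec 15 2029 7:00 AM.
Dec 15 2029 7:00 AM + 4 h = Dec 15 2029 11:00 AM.
Dec 15 2029 11:00 AM + 4 h = Dec 15 2029 3:00 PM.

Dec 15 2029 3:00 PM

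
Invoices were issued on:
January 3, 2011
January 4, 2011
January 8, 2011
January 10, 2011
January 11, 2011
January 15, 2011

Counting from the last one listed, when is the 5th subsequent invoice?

Gaps: 1, 4, 2, 1, 4 days — not constant, but cyclic with period 3.
The events fall on every Monday, Tuesday and Saturday.
The following Monday is January 17, 2011.
The following Tuesday is January 18, 2011.
Next Saturday: January 22, 2011.
Next Monday: January 24, 2011.
Next Tuesday: January 25, 2011.

January 25, 2011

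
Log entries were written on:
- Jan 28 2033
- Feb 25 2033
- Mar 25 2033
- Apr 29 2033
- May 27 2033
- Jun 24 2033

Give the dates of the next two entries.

Jul 29 2033, Aug 26 2033

All Fridays; the gaps (28, 28, 35, 28, 28) vary with month length.
This is the last Friday of each month.
Last Friday of July 2033: Jul 29 2033.
August 2033 ends with Friday Aug 26 2033.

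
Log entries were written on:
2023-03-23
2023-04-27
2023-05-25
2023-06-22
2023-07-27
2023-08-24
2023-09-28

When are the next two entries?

2023-10-26, 2023-11-23

Gaps: 35, 28, 28, 35, 28, 35 days — a mix of 28 and 35. Every date is a Thursday.
Each is the 4th Thursday of its month.
4th Thursday of October 2023: 2023-10-26.
November 2023 — 4th Thursday is 2023-11-23.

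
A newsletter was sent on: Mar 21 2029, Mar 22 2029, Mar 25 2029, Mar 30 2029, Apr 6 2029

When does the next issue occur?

The spacing grows by 2 each time: 1, 3, 5, 7 days.
Next gap: 9 days. Apr 6 2029 + 9 days = Apr 15 2029.

Apr 15 2029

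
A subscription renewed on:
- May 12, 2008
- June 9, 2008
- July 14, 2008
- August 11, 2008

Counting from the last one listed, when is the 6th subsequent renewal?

These are Mondays at 28- or 35-day spacing (28, 35, 28).
The pattern: 2nd Monday of the month.
2nd Monday of September 2008: September 8, 2008.
October 2008 — 2nd Monday is October 13, 2008.
November 2008 — 2nd Monday is November 10, 2008.
2nd Monday of December 2008: December 8, 2008.
January 2009 — 2nd Monday is January 12, 2009.
2nd Monday of February 2009: February 9, 2009.

February 9, 2009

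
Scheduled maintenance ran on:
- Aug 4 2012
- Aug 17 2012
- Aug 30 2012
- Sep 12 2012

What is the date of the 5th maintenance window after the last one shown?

Every event comes 13 days after the last (13, 13, 13).
Sep 12 2012 + 13 days = Sep 25 2012.
Sep 25 2012 + 13 days = Oct 8 2012.
Oct 8 2012 + 13 days = Oct 21 2012.
Oct 21 2012 + 13 days = Nov 3 2012.
Nov 3 2012 + 13 days = Nov 16 2012.

Nov 16 2012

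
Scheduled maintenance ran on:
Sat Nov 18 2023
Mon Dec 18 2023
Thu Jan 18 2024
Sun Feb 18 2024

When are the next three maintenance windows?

Mon Mar 18 2024, Thu Apr 18 2024, Sat May 18 2024

The day-of-month is always 18 (30, 31, 31 days between events).
So this recurs on the 18th of each month.
Next: March 2024 → Mon Mar 18 2024.
Next: April 2024 → Thu Apr 18 2024.
May 2024: Sat May 18 2024.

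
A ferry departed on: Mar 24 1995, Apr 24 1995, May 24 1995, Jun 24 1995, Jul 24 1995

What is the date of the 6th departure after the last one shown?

Jan 24 1996

Each date is the 24th; the gaps (31, 30, 31, 30) track the month lengths.
The rule is the 24th of each month.
August 1995: Aug 24 1995.
Next: September 1995 → Sep 24 1995.
October 1995: Oct 24 1995.
November 1995: Nov 24 1995.
Next: December 1995 → Dec 24 1995.
January 1996: Jan 24 1996.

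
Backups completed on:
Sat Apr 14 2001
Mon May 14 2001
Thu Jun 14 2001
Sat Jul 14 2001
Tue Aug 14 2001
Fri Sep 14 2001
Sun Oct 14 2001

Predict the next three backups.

Wed Nov 14 2001, Fri Dec 14 2001, Mon Jan 14 2002

The day-of-month is always 14 (30, 31, 30, 31, 31, 30 days between events).
So this recurs on the 14th of each month.
Next: November 2001 → Wed Nov 14 2001.
December 2001: Fri Dec 14 2001.
January 2002: Mon Jan 14 2002.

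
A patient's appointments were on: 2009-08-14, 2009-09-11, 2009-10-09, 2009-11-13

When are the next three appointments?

2009-12-11, 2010-01-08, 2010-02-12

Gaps: 28, 28, 35 days — a mix of 28 and 35. Every date is a Friday.
Each is the 2nd Friday of its month.
December 2009 — 2nd Friday is 2009-12-11.
2nd Friday of January 2010: 2010-01-08.
February 2010 — 2nd Friday is 2010-02-12.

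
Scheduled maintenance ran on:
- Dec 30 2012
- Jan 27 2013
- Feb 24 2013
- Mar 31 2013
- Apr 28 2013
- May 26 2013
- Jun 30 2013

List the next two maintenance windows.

These are Sundays with 28, 28, 35, 28, 28, 35-day gaps.
Each is the final Sunday of its month — Dec 30 2012 is past the 28th, so '4th Sunday' doesn't fit.
Last Sunday of July 2013: Jul 28 2013.
Last Sunday of August 2013: Aug 25 2013.

Jul 28 2013, Aug 25 2013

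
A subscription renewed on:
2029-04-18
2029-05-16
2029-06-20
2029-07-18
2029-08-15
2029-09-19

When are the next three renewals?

2029-10-17, 2029-11-21, 2029-12-19

These are Wednesdays at 28- or 35-day spacing (28, 35, 28, 28, 35).
The pattern: 3rd Wednesday of the month.
October 2029 — 3rd Wednesday is 2029-10-17.
3rd Wednesday of November 2029: 2029-11-21.
December 2029 — 3rd Wednesday is 2029-12-19.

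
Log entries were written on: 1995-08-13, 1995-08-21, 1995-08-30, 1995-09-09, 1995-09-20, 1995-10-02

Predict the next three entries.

The spacing grows by 1 each time: 8, 9, 10, 11, 12 days.
Next gap: 13 days. 1995-10-02 + 13 days = 1995-10-15.
Next gap: 14 days. 1995-10-15 + 14 days = 1995-10-29.
Next gap: 15 days. 1995-10-29 + 15 days = 1995-11-13.

1995-10-15, 1995-10-29, 1995-11-13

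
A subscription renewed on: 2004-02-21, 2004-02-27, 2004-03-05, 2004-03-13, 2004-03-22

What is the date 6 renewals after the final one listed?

Intervals are 6, 7, 8, 9 days — an arithmetic progression with common difference 1.
Next gap: 10 days. 2004-03-22 + 10 days = 2004-04-01.
Next gap: 11 days. 2004-04-01 + 11 days = 2004-04-12.
Next gap: 12 days. 2004-04-12 + 12 days = 2004-04-24.
Next gap: 13 days. 2004-04-24 + 13 days = 2004-05-07.
Next gap: 14 days. 2004-05-07 + 14 days = 2004-05-21.
Next gap: 15 days. 2004-05-21 + 15 days = 2004-06-05.

2004-06-05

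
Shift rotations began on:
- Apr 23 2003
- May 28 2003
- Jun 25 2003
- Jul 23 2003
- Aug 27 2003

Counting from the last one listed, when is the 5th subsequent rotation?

These are Wednesdays at 28- or 35-day spacing (35, 28, 28, 35).
The pattern: 4th Wednesday of the month.
September 2003 — 4th Wednesday is Sep 24 2003.
4th Wednesday of October 2003: Oct 22 2003.
4th Wednesday of November 2003: Nov 26 2003.
4th Wednesday of December 2003: Dec 24 2003.
4th Wednesday of January 2004: Jan 28 2004.

Jan 28 2004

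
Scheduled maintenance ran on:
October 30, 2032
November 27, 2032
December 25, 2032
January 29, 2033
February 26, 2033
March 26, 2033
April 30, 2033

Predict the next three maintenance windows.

May 28, 2033; June 25, 2033; July 30, 2033

Every date is a Saturday; gaps 28, 28, 35, 28, 28, 35 days.
Each is the last Saturday of its month (at least one falls on the 29th or later, ruling out '4th Saturday').
Last Saturday of May 2033: May 28, 2033.
Last Saturday of June 2033: June 25, 2033.
Last Saturday of July 2033: July 30, 2033.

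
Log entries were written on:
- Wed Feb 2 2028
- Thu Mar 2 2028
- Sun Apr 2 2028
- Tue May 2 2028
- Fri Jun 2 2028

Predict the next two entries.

Gaps: 29, 31, 30, 31 days — not constant. Every event is on the 2nd of the month.
Pattern: the 2nd of each month.
July 2028: Sun Jul 2 2028.
August 2028: Wed Aug 2 2028.

Sun Jul 2 2028, Wed Aug 2 2028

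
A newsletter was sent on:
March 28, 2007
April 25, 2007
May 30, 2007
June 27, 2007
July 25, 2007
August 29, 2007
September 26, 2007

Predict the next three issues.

October 31, 2007; November 28, 2007; December 26, 2007

These are Wednesdays with 28, 35, 28, 28, 35, 28-day gaps.
Each is the final Wednesday of its month — May 30, 2007 is past the 28th, so '4th Wednesday' doesn't fit.
Last Wednesday of October 2007: October 31, 2007.
November 2007 ends with Wednesday November 28, 2007.
Last Wednesday of December 2007: December 26, 2007.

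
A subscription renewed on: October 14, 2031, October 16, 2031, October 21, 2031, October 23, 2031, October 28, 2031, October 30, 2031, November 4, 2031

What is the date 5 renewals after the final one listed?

November 20, 2031

Gaps: 2, 5, 2, 5, 2, 5 days — not constant, but cyclic with period 2.
The events fall on every Tuesday and Thursday.
Next Thursday: November 6, 2031.
The following Tuesday is November 11, 2031.
Next Thursday: November 13, 2031.
Next Tuesday: November 18, 2031.
The following Thursday is November 20, 2031.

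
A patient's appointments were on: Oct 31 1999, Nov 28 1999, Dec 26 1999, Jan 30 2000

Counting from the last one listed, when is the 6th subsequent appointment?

Jul 30 2000

These are Sundays with 28, 28, 35-day gaps.
Each is the final Sunday of its month — Oct 31 1999 is past the 28th, so '4th Sunday' doesn't fit.
Last Sunday of February 2000: Feb 27 2000.
March 2000 ends with Sunday Mar 26 2000.
April 2000 ends with Sunday Apr 30 2000.
May 2000 ends with Sunday May 28 2000.
June 2000 ends with Sunday Jun 25 2000.
Last Sunday of July 2000: Jul 30 2000.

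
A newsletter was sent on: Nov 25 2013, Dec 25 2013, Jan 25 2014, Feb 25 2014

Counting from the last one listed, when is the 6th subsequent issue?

Aug 25 2014

Each date is the 25th; the gaps (30, 31, 31) track the month lengths.
The rule is the 25th of each month.
March 2014: Mar 25 2014.
Next: April 2014 → Apr 25 2014.
Next: May 2014 → May 25 2014.
Next: June 2014 → Jun 25 2014.
Next: July 2014 → Jul 25 2014.
Next: August 2014 → Aug 25 2014.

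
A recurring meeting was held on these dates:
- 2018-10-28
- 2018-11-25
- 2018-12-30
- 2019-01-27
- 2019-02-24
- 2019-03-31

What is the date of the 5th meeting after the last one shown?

2019-08-25

These are Sundays with 28, 35, 28, 28, 35-day gaps.
Each is the final Sunday of its month — 2018-12-30 is past the 28th, so '4th Sunday' doesn't fit.
Last Sunday of April 2019: 2019-04-28.
May 2019 ends with Sunday 2019-05-26.
Last Sunday of June 2019: 2019-06-30.
July 2019 ends with Sunday 2019-07-28.
Last Sunday of August 2019: 2019-08-25.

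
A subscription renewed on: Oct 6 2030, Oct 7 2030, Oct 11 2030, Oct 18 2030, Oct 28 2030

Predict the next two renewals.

Nov 10 2030, Nov 26 2030

Intervals are 1, 4, 7, 10 days — an arithmetic progression with common difference 3.
Next gap: 13 days. Oct 28 2030 + 13 days = Nov 10 2030.
Next gap: 16 days. Nov 10 2030 + 16 days = Nov 26 2030.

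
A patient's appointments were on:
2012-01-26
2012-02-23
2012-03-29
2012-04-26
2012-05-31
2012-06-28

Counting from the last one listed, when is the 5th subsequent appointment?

All Thursdays; the gaps (28, 35, 28, 35, 28) vary with month length.
This is the last Thursday of each month.
Last Thursday of July 2012: 2012-07-26.
Last Thursday of August 2012: 2012-08-30.
September 2012 ends with Thursday 2012-09-27.
October 2012 ends with Thursday 2012-10-25.
November 2012 ends with Thursday 2012-11-29.

2012-11-29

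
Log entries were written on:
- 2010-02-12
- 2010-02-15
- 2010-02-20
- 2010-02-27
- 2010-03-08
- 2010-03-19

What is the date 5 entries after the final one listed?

Gaps: 3, 5, 7, 9, 11 days — each gap is 2 larger than the previous one.
Next gap: 13 days. 2010-03-19 + 13 days = 2010-04-01.
Next gap: 15 days. 2010-04-01 + 15 days = 2010-04-16.
Next gap: 17 days. 2010-04-16 + 17 days = 2010-05-03.
Next gap: 19 days. 2010-05-03 + 19 days = 2010-05-22.
Next gap: 21 days. 2010-05-22 + 21 days = 2010-06-12.

2010-06-12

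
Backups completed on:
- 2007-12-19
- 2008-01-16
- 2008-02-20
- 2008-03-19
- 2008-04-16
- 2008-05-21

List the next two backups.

2008-06-18, 2008-07-16

All dates are Wednesdays, 28, 35, 28, 28, 35 days apart.
Specifically, the 3rd Wednesday of each month.
3rd Wednesday of June 2008: 2008-06-18.
July 2008 — 3rd Wednesday is 2008-07-16.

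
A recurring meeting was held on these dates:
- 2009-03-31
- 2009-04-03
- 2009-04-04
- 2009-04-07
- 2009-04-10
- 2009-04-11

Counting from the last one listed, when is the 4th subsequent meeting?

Gaps: 3, 1, 3, 3, 1 days — not constant, but cyclic with period 3.
The events fall on every Tuesday, Friday and Saturday.
The following Tuesday is 2009-04-14.
The following Friday is 2009-04-17.
The following Saturday is 2009-04-18.
Next Tuesday: 2009-04-21.

2009-04-21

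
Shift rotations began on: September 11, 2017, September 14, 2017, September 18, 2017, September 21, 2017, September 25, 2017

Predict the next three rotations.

The gap pattern 3, 4, 3, 4 repeats every 2 events.
These are the Mondays and Thursdays of each week.
The following Thursday is September 28, 2017.
The following Monday is October 2, 2017.
Next Thursday: October 5, 2017.

September 28, 2017; October 2, 2017; October 5, 2017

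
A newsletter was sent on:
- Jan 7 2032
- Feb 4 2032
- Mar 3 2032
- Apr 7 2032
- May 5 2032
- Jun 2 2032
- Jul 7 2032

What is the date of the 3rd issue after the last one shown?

Oct 6 2032

Gaps: 28, 28, 35, 28, 28, 35 days — a mix of 28 and 35. Every date is a Wednesday.
Each is the 1st Wednesday of its month.
1st Wednesday of August 2032: Aug 4 2032.
1st Wednesday of September 2032: Sep 1 2032.
1st Wednesday of October 2032: Oct 6 2032.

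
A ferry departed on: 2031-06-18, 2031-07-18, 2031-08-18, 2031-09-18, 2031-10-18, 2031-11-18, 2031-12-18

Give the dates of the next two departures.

2032-01-18, 2032-02-18

Each date is the 18th; the gaps (30, 31, 31, 30, 31, 30) track the month lengths.
The rule is the 18th of each month.
January 2032: 2032-01-18.
February 2032: 2032-02-18.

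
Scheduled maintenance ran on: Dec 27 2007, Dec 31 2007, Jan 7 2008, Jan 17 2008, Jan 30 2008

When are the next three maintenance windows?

Intervals are 4, 7, 10, 13 days — an arithmetic progression with common difference 3.
Next gap: 16 days. Jan 30 2008 + 16 days = Feb 15 2008.
Next gap: 19 days. Feb 15 2008 + 19 days = Mar 5 2008.
Next gap: 22 days. Mar 5 2008 + 22 days = Mar 27 2008.

Feb 15 2008, Mar 5 2008, Mar 27 2008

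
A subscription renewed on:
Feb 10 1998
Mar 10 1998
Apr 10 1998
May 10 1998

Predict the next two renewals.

Jun 10 1998, Jul 10 1998

Gaps: 28, 31, 30 days — not constant. Every event is on the 10th of the month.
Pattern: the 10th of each month.
Next: June 1998 → Jun 10 1998.
July 1998: Jul 10 1998.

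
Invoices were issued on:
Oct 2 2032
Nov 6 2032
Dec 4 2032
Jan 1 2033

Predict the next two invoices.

All dates are Saturdays, 35, 28, 28 days apart.
Specifically, the 1st Saturday of each month.
1st Saturday of February 2033: Feb 5 2033.
1st Saturday of March 2033: Mar 5 2033.

Feb 5 2033, Mar 5 2033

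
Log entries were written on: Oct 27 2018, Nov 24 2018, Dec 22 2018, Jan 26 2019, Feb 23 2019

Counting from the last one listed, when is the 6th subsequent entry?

Aug 24 2019

All dates are Saturdays, 28, 28, 35, 28 days apart.
Specifically, the 4th Saturday of each month.
4th Saturday of March 2019: Mar 23 2019.
4th Saturday of April 2019: Apr 27 2019.
4th Saturday of May 2019: May 25 2019.
4th Saturday of June 2019: Jun 22 2019.
4th Saturday of July 2019: Jul 27 2019.
4th Saturday of August 2019: Aug 24 2019.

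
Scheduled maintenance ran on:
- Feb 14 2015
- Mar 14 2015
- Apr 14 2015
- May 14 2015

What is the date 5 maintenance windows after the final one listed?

Oct 14 2015

Gaps: 28, 31, 30 days — not constant. Every event is on the 14th of the month.
Pattern: the 14th of each month.
Next: June 2015 → Jun 14 2015.
July 2015: Jul 14 2015.
August 2015: Aug 14 2015.
September 2015: Sep 14 2015.
Next: October 2015 → Oct 14 2015.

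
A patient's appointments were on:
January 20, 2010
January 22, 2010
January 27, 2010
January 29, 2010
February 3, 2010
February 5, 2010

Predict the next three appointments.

February 10, 2010; February 12, 2010; February 17, 2010

The gap pattern 2, 5, 2, 5, 2 repeats every 2 events.
These are the Wednesdays and Fridays of each week.
The following Wednesday is February 10, 2010.
Next Friday: February 12, 2010.
The following Wednesday is February 17, 2010.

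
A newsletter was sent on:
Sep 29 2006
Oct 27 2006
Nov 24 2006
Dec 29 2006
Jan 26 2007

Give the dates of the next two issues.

Feb 23 2007, Mar 30 2007

These are Fridays with 28, 28, 35, 28-day gaps.
Each is the final Friday of its month — Sep 29 2006 is past the 28th, so '4th Friday' doesn't fit.
Last Friday of February 2007: Feb 23 2007.
Last Friday of March 2007: Mar 30 2007.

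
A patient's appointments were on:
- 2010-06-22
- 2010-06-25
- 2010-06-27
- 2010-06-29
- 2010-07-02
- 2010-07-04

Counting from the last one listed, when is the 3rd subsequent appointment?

2010-07-11

The gap pattern 3, 2, 2, 3, 2 repeats every 3 events.
These are the Tuesdays, Fridays and Sundays of each week.
The following Tuesday is 2010-07-06.
The following Friday is 2010-07-09.
The following Sunday is 2010-07-11.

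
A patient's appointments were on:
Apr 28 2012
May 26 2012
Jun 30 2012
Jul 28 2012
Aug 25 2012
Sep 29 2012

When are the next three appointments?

All Saturdays; the gaps (28, 35, 28, 28, 35) vary with month length.
This is the last Saturday of each month.
Last Saturday of October 2012: Oct 27 2012.
November 2012 ends with Saturday Nov 24 2012.
December 2012 ends with Saturday Dec 29 2012.

Oct 27 2012, Nov 24 2012, Dec 29 2012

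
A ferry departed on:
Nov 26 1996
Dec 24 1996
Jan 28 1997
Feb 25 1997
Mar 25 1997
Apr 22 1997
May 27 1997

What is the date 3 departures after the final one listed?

Aug 26 1997

These are Tuesdays at 28- or 35-day spacing (28, 35, 28, 28, 28, 35).
The pattern: 4th Tuesday of the month.
June 1997 — 4th Tuesday is Jun 24 1997.
July 1997 — 4th Tuesday is Jul 22 1997.
August 1997 — 4th Tuesday is Aug 26 1997.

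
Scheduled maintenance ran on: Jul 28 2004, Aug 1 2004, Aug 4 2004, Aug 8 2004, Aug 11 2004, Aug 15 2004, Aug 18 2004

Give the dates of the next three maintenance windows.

Aug 22 2004, Aug 25 2004, Aug 29 2004

Gaps: 4, 3, 4, 3, 4, 3 days — not constant, but cyclic with period 2.
The events fall on every Wednesday and Sunday.
Next Sunday: Aug 22 2004.
Next Wednesday: Aug 25 2004.
Next Sunday: Aug 29 2004.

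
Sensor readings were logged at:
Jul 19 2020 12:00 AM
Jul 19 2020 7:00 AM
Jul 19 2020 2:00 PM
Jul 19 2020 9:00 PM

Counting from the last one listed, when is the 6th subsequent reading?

Jul 21 2020 3:00 PM

Gaps: 7, 7, 7 hours — each event is 7 hours after the previous one.
Jul 19 2020 9:00 PM + 7 h = Jul 20 2020 4:00 AM.
Jul 20 2020 4:00 AM + 7 h = Jul 20 2020 11:00 AM.
Jul 20 2020 11:00 AM + 7 h = Jul 20 2020 6:00 PM.
Jul 20 2020 6:00 PM + 7 h = Jul 21 2020 1:00 AM.
Jul 21 2020 1:00 AM + 7 h = Jul 21 2020 8:00 AM.
Jul 21 2020 8:00 AM + 7 h = Jul 21 2020 3:00 PM.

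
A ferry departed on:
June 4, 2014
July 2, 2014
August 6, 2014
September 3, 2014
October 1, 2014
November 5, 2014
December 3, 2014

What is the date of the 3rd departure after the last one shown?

March 4, 2015

Gaps: 28, 35, 28, 28, 35, 28 days — a mix of 28 and 35. Every date is a Wednesday.
Each is the 1st Wednesday of its month.
January 2015 — 1st Wednesday is January 7, 2015.
1st Wednesday of February 2015: February 4, 2015.
March 2015 — 1st Wednesday is March 4, 2015.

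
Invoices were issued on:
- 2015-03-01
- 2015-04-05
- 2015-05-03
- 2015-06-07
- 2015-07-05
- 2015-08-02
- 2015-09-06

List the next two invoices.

All dates are Sundays, 35, 28, 35, 28, 28, 35 days apart.
Specifically, the 1st Sunday of each month.
1st Sunday of October 2015: 2015-10-04.
November 2015 — 1st Sunday is 2015-11-01.

2015-10-04, 2015-11-01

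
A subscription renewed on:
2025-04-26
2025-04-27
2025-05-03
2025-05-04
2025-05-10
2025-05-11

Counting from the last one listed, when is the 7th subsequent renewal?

2025-06-07

Every event lands on a Saturday or Sunday (gaps cycle 1, 6, 1, 6, 1).
So the schedule is: every Saturday and Sunday.
Next Saturday: 2025-05-17.
Next Sunday: 2025-05-18.
The following Saturday is 2025-05-24.
The following Sunday is 2025-05-25.
Next Saturday: 2025-05-31.
The following Sunday is 2025-06-01.
The following Saturday is 2025-06-07.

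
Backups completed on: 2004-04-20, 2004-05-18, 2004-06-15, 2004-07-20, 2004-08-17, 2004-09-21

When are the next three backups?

Gaps: 28, 28, 35, 28, 35 days — a mix of 28 and 35. Every date is a Tuesday.
Each is the 3rd Tuesday of its month.
October 2004 — 3rd Tuesday is 2004-10-19.
November 2004 — 3rd Tuesday is 2004-11-16.
3rd Tuesday of December 2004: 2004-12-21.

2004-10-19, 2004-11-16, 2004-12-21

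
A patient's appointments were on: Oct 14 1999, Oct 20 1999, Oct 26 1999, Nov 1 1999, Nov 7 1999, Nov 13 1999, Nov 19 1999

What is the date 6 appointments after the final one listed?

Dec 25 1999

The spacing is 6, 6, 6, 6, 6, 6 days — always 6 days.
Nov 19 1999 + 6 days = Nov 25 1999.
Nov 25 1999 + 6 days = Dec 1 1999.
Dec 1 1999 + 6 days = Dec 7 1999.
Dec 7 1999 + 6 days = Dec 13 1999.
Dec 13 1999 + 6 days = Dec 19 1999.
Dec 19 1999 + 6 days = Dec 25 1999.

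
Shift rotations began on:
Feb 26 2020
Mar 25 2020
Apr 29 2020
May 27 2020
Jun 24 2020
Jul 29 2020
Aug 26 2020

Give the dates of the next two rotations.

Sep 30 2020, Oct 28 2020

Every date is a Wednesday; gaps 28, 35, 28, 28, 35, 28 days.
Each is the last Wednesday of its month (at least one falls on the 29th or later, ruling out '4th Wednesday').
September 2020 ends with Wednesday Sep 30 2020.
Last Wednesday of October 2020: Oct 28 2020.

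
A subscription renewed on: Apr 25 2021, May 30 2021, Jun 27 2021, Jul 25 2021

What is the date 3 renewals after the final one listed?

Oct 31 2021

These are Sundays with 35, 28, 28-day gaps.
Each is the final Sunday of its month — May 30 2021 is past the 28th, so '4th Sunday' doesn't fit.
August 2021 ends with Sunday Aug 29 2021.
Last Sunday of September 2021: Sep 26 2021.
Last Sunday of October 2021: Oct 31 2021.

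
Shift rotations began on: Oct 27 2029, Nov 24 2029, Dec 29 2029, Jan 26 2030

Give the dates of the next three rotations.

Feb 23 2030, Mar 30 2030, Apr 27 2030

Every date is a Saturday; gaps 28, 35, 28 days.
Each is the last Saturday of its month (at least one falls on the 29th or later, ruling out '4th Saturday').
Last Saturday of February 2030: Feb 23 2030.
March 2030 ends with Saturday Mar 30 2030.
Last Saturday of April 2030: Apr 27 2030.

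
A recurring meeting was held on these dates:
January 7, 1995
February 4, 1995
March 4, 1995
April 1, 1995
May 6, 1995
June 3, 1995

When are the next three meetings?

July 1, 1995; August 5, 1995; September 2, 1995

These are Saturdays at 28- or 35-day spacing (28, 28, 28, 35, 28).
The pattern: 1st Saturday of the month.
1st Saturday of July 1995: July 1, 1995.
August 1995 — 1st Saturday is August 5, 1995.
1st Saturday of September 1995: September 2, 1995.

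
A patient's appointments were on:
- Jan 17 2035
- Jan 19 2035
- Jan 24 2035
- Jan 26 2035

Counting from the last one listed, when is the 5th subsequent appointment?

Every event lands on a Wednesday or Friday (gaps cycle 2, 5, 2).
So the schedule is: every Wednesday and Friday.
The following Wednesday is Jan 31 2035.
The following Friday is Feb 2 2035.
Next Wednesday: Feb 7 2035.
The following Friday is Feb 9 2035.
The following Wednesday is Feb 14 2035.

Feb 14 2035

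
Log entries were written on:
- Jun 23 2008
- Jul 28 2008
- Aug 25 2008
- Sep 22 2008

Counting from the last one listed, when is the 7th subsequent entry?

All dates are Mondays, 35, 28, 28 days apart.
Specifically, the 4th Monday of each month.
4th Monday of October 2008: Oct 27 2008.
4th Monday of November 2008: Nov 24 2008.
December 2008 — 4th Monday is Dec 22 2008.
January 2009 — 4th Monday is Jan 26 2009.
February 2009 — 4th Monday is Feb 23 2009.
4th Monday of March 2009: Mar 23 2009.
April 2009 — 4th Monday is Apr 27 2009.

Apr 27 2009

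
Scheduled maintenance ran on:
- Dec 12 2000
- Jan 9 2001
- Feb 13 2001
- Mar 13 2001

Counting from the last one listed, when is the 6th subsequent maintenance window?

Gaps: 28, 35, 28 days — a mix of 28 and 35. Every date is a Tuesday.
Each is the 2nd Tuesday of its month.
April 2001 — 2nd Tuesday is Apr 10 2001.
2nd Tuesday of May 2001: May 8 2001.
2nd Tuesday of June 2001: Jun 12 2001.
2nd Tuesday of July 2001: Jul 10 2001.
2nd Tuesday of August 2001: Aug 14 2001.
September 2001 — 2nd Tuesday is Sep 11 2001.

Sep 11 2001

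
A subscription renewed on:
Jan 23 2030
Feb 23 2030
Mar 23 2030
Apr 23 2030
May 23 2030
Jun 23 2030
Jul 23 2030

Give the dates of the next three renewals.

Aug 23 2030, Sep 23 2030, Oct 23 2030

The day-of-month is always 23 (31, 28, 31, 30, 31, 30 days between events).
So this recurs on the 23rd of each month.
Next: August 2030 → Aug 23 2030.
Next: September 2030 → Sep 23 2030.
October 2030: Oct 23 2030.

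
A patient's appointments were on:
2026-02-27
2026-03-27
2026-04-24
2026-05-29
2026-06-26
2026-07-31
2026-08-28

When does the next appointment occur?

2026-09-25

All Fridays; the gaps (28, 28, 35, 28, 35, 28) vary with month length.
This is the last Friday of each month.
September 2026 ends with Friday 2026-09-25.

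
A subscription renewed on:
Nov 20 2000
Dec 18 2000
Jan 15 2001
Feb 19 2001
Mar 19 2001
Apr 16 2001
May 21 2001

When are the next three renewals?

All dates are Mondays, 28, 28, 35, 28, 28, 35 days apart.
Specifically, the 3rd Monday of each month.
3rd Monday of June 2001: Jun 18 2001.
July 2001 — 3rd Monday is Jul 16 2001.
August 2001 — 3rd Monday is Aug 20 2001.

Jun 18 2001, Jul 16 2001, Aug 20 2001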